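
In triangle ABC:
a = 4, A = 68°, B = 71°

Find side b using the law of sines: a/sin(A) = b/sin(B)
a/sin(A) = b/sin(B)  ⇒  b = a·sin(B)/sin(A) = 4·sin(71°)/sin(68°)
sin(71°) ≈ 0.945519, sin(68°) ≈ 0.927184
b ≈ 4·0.945519/0.927184 ≈ 3.78207/0.927184 ≈ 4.0791

b = 4.079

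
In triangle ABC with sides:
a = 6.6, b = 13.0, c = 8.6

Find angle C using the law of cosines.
c² = a² + b² − 2ab·cos(C)  ⇒  cos(C) = (a² + b² − c²)/(2ab)
cos(C) = (6.6² + 13.0² − 8.6²)/(2·6.6·13.0) = (43.56 + 169 − 73.96)/171.6 = 138.6/171.6 ≈ 0.807692
C = arccos(0.807692) ≈ 36.1289°

C = 36.13°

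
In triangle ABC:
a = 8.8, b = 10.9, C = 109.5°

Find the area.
Two sides and the included angle (SAS): A = ½·a·b·sin(C) = ½·8.8·10.9·sin(109.5°)
sin(109.5°) ≈ 0.942641
A ≈ ½·95.92·0.942641 = 47.96·0.942641 ≈ 45.2091

Area = 45.21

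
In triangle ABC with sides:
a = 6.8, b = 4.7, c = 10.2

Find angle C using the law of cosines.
c² = a² + b² − 2ab·cos(C)  ⇒  cos(C) = (a² + b² − c²)/(2ab)
cos(C) = (6.8² + 4.7² − 10.2²)/(2·6.8·4.7) = (46.24 + 22.09 − 104.04)/63.92 = -35.71/63.92 ≈ -0.558667
C = arccos(-0.558667) ≈ 123.964°

C = 124°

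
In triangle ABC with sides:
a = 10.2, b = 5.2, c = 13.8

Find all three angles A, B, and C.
Law of cosines for each angle (a² = 104.04, b² = 27.04, c² = 190.44):
cos(A) = (b² + c² − a²)/(2bc) = (27.04 + 190.44 − 104.04)/(2·5.2·13.8) = 113.44/143.52 ≈ 0.790412  ⇒  A ≈ 37.7759°
cos(B) = (a² + c² − b²)/(2ac) = (104.04 + 190.44 − 27.04)/(2·10.2·13.8) = 267.44/281.52 ≈ 0.949986  ⇒  B ≈ 18.1975°
cos(C) = (a² + b² − c²)/(2ab) = (104.04 + 27.04 − 190.44)/(2·10.2·5.2) = -59.36/106.08 ≈ -0.559578  ⇒  C ≈ 124.027°
Check: A + B + C ≈ 180°

A = 37.78°, B = 18.2°, C = 124°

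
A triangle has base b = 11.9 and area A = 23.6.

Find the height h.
A = ½·b·h  ⇒  h = 2A/b = 2·23.6/11.9 = 47.2/11.9 ≈ 3.96639

h = 3.966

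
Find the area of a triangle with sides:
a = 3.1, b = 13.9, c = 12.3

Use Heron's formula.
s = (3.1 + 13.9 + 12.3)/2 = 29.3/2 = 14.65
s − a = 11.55, s − b = 0.75, s − c = 2.35
s(s−a)(s−b)(s−c) = 14.65·11.55·0.75·2.35 ≈ 298.228
Area = √298.228 ≈ 17.2693

Area = 17.27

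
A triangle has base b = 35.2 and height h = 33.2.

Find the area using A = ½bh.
A = ½·b·h = ½·35.2·33.2 = ½·1168.64 = 584.32

Area = 584.32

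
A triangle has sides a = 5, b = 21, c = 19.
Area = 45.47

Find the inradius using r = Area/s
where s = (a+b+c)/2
s = (5 + 21 + 19)/2 = 45/2 = 22.5
r = Area/s = 45.47/22.5 ≈ 2.02089

r = 2.021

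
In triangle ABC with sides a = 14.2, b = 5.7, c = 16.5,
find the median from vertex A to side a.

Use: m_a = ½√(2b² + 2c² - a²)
m_a = ½√(2·5.7² + 2·16.5² − 14.2²) = ½√(2·32.49 + 2·272.25 − 201.64) = ½√(64.98 + 544.5 − 201.64) = ½√407.84
√407.84 ≈ 20.195, so m_a ≈ 10.0975

m_a = 10.1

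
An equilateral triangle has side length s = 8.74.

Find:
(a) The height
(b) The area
(a) The height splits the triangle into two 30-60-90 halves: h = s·√3/2 = 8.74·1.73205/2 ≈ 15.1381/2 ≈ 7.56906
(b) Area = (√3/4)·s² = (√3/4)·8.74² = (√3/4)·76.3876 ≈ 0.433013·76.3876 ≈ 33.0768

Height = 7.569, Area = 33.08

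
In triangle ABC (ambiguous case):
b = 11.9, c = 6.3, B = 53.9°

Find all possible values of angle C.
b/sin(B) = c/sin(C)  ⇒  sin(C) = c·sin(B)/b = 6.3·sin(53.9°)/11.9
sin(53.9°) ≈ 0.80799
sin(C) ≈ 6.3·0.80799/11.9 ≈ 5.09034/11.9 ≈ 0.427759
Candidate 1: C₁ = arcsin(0.427759) ≈ 25.3254°  →  A = 180° − 53.9° − 25.3254° ≈ 100.775° > 0, valid
Candidate 2: C₂ = 180° − C₁ ≈ 154.675°  →  A = 180° − 53.9° − 154.675° ≈ -28.5746° ≤ 0, not a valid triangle

C = 25.33° (one solution)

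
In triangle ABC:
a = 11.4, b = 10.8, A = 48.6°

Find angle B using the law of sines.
a/sin(A) = b/sin(B)  ⇒  sin(B) = b·sin(A)/a = 10.8·sin(48.6°)/11.4
sin(48.6°) ≈ 0.750111
sin(B) ≈ 10.8·0.750111/11.4 ≈ 8.1012/11.4 ≈ 0.710632
B = arcsin(0.710632) ≈ 45.2863°
(Since b ≤ a we need B ≤ A, so the obtuse alternative 180° − 45.2863° ≈ 134.714° is rejected.)

B = 45.29°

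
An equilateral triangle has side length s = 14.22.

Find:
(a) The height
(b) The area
(a) The height splits the triangle into two 30-60-90 halves: h = s·√3/2 = 14.22·1.73205/2 ≈ 24.6298/2 ≈ 12.3149
(b) Area = (√3/4)·s² = (√3/4)·14.22² = (√3/4)·202.2084 ≈ 0.433013·202.2084 ≈ 87.5588

Height = 12.31, Area = 87.56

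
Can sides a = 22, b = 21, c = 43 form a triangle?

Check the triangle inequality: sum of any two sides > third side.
a + b vs c: 22 + 21 = 43 ≤ 43  ✗
a + c vs b: 22 + 43 = 65 > 21  ✓
b + c vs a: 21 + 43 = 64 > 22  ✓

No: 22 + 21 = 43 is not > 43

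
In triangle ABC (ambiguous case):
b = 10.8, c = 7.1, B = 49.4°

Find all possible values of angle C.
b/sin(B) = c/sin(C)  ⇒  sin(C) = c·sin(B)/b = 7.1·sin(49.4°)/10.8
sin(49.4°) ≈ 0.759271
sin(C) ≈ 7.1·0.759271/10.8 ≈ 5.39083/10.8 ≈ 0.499151
Candidate 1: C₁ = arcsin(0.499151) ≈ 29.9438°  →  A = 180° − 49.4° − 29.9438° ≈ 100.656° > 0, valid
Candidate 2: C₂ = 180° − C₁ ≈ 150.056°  →  A = 180° − 49.4° − 150.056° ≈ -19.4562° ≤ 0, not a valid triangle

C = 29.94° (one solution)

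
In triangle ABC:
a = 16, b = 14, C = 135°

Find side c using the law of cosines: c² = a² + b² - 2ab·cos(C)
c² = 16² + 14² − 2·16·14·cos(135°)
cos(135°) ≈ -0.707107
c² ≈ 256 + 196 − 448·(-0.707107) ≈ 452 + 316.784 ≈ 768.784
c ≈ √768.784 ≈ 27.727

c = 27.73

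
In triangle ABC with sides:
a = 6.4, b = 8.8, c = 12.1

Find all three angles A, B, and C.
Law of cosines for each angle (a² = 40.96, b² = 77.44, c² = 146.41):
cos(A) = (b² + c² − a²)/(2bc) = (77.44 + 146.41 − 40.96)/(2·8.8·12.1) = 182.89/212.96 ≈ 0.8588  ⇒  A ≈ 30.8179°
cos(B) = (a² + c² − b²)/(2ac) = (40.96 + 146.41 − 77.44)/(2·6.4·12.1) = 109.93/154.88 ≈ 0.709775  ⇒  B ≈ 44.7834°
cos(C) = (a² + b² − c²)/(2ab) = (40.96 + 77.44 − 146.41)/(2·6.4·8.8) = -28.01/112.64 ≈ -0.248668  ⇒  C ≈ 104.399°
Check: A + B + C ≈ 180°

A = 30.82°, B = 44.78°, C = 104.4°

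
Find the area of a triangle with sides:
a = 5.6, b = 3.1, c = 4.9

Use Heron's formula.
s = (5.6 + 3.1 + 4.9)/2 = 13.6/2 = 6.8
s − a = 1.2, s − b = 3.7, s − c = 1.9
s(s−a)(s−b)(s−c) = 6.8·1.2·3.7·1.9 ≈ 57.3648
Area = √57.3648 ≈ 7.57396

Area = 7.574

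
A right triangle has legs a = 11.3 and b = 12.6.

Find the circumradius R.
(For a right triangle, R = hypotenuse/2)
Hypotenuse c = √(a² + b²) = √(127.69 + 158.76) = √286.45 ≈ 16.9248
R = c/2 ≈ 16.9248/2 ≈ 8.46242

R = 8.462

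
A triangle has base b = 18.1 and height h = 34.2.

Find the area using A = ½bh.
A = ½·b·h = ½·18.1·34.2 = ½·619.02 = 309.51

Area = 309.51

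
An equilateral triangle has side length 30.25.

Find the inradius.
r = Area/s with s the semi-perimeter.
Area = (√3/4)·30.25² = (√3/4)·915.0625 ≈ 0.433013·915.0625 ≈ 396.234
s = 3·30.25/2 = 45.375
r ≈ 396.234/45.375 ≈ 8.73242
(Equivalently r = side/(2√3) = 30.25/3.4641 ≈ 8.73242.)

r = 8.732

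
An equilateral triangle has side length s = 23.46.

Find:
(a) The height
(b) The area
(a) The height splits the triangle into two 30-60-90 halves: h = s·√3/2 = 23.46·1.73205/2 ≈ 40.6339/2 ≈ 20.317
(b) Area = (√3/4)·s² = (√3/4)·23.46² = (√3/4)·550.3716 ≈ 0.433013·550.3716 ≈ 238.318

Height = 20.32, Area = 238.3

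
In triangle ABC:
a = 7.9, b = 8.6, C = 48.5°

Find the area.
Two sides and the included angle (SAS): A = ½·a·b·sin(C) = ½·7.9·8.6·sin(48.5°)
sin(48.5°) ≈ 0.748956
A ≈ ½·67.94·0.748956 = 33.97·0.748956 ≈ 25.442

Area = 25.44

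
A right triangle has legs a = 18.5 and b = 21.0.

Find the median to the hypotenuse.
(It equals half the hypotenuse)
Hypotenuse c = √(a² + b²) = √(342.25 + 441) = √783.25 ≈ 27.9866
Median to hypotenuse = c/2 ≈ 27.9866/2 ≈ 13.9933

Median = 13.99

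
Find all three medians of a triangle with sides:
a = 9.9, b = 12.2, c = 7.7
Median formula: m_a = ½√(2b² + 2c² − a²) (and cyclically). a² = 98.01, b² = 148.84, c² = 59.29.
m_a = ½√(2·148.84 + 2·59.29 − 98.01) = ½√318.25 ≈ ½·17.8396 ≈ 8.91978
m_b = ½√(2·98.01 + 2·59.29 − 148.84) = ½√165.76 ≈ ½·12.8748 ≈ 6.43739
m_c = ½√(2·98.01 + 2·148.84 − 59.29) = ½√434.41 ≈ ½·20.8425 ≈ 10.4213

m_a = 8.92, m_b = 6.437, m_c = 10.42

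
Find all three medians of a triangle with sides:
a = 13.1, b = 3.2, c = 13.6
Median formula: m_a = ½√(2b² + 2c² − a²) (and cyclically). a² = 171.61, b² = 10.24, c² = 184.96.
m_a = ½√(2·10.24 + 2·184.96 − 171.61) = ½√218.79 ≈ ½·14.7916 ≈ 7.39578
m_b = ½√(2·171.61 + 2·184.96 − 10.24) = ½√702.9 ≈ ½·26.5123 ≈ 13.2561
m_c = ½√(2·171.61 + 2·10.24 − 184.96) = ½√178.74 ≈ ½·13.3694 ≈ 6.68468

m_a = 7.396, m_b = 13.26, m_c = 6.685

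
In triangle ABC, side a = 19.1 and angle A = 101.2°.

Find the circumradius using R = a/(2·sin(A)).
R = a/(2·sin(A)) = 19.1/(2·sin(101.2°))
sin(101.2°) ≈ 0.980955
R ≈ 19.1/(2·0.980955) = 19.1/1.96191 ≈ 9.73541

R = 9.735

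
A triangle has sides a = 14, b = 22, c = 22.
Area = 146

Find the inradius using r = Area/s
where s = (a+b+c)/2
s = (14 + 22 + 22)/2 = 58/2 = 29
r = Area/s = 146/29 ≈ 5.03448

r = 5.034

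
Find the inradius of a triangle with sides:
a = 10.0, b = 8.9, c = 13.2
r = Area/s where s is the semi-perimeter.
s = (10.0 + 8.9 + 13.2)/2 = 32.1/2 = 16.05
Area = √(s(s−a)(s−b)(s−c)) = √(16.05·6.05·7.15·2.85) ≈ √1978.71 ≈ 44.4827
r ≈ 44.4827/16.05 ≈ 2.7715

r = 2.772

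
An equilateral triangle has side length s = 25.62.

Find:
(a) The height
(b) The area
(a) The height splits the triangle into two 30-60-90 halves: h = s·√3/2 = 25.62·1.73205/2 ≈ 44.3751/2 ≈ 22.1876
(b) Area = (√3/4)·s² = (√3/4)·25.62² = (√3/4)·656.3844 ≈ 0.433013·656.3844 ≈ 284.223

Height = 22.19, Area = 284.2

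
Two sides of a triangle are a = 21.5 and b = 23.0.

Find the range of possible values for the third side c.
Triangle inequality: |a − b| < c < a + b
|a − b| = |21.5 − 23.0| = 1.5
a + b = 21.5 + 23.0 = 44.5

1.5 < c < 44.5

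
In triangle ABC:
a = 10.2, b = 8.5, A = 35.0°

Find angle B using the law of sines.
a/sin(A) = b/sin(B)  ⇒  sin(B) = b·sin(A)/a = 8.5·sin(35.0°)/10.2
sin(35.0°) ≈ 0.573576
sin(B) ≈ 8.5·0.573576/10.2 ≈ 4.8754/10.2 ≈ 0.47798
B = arcsin(0.47798) ≈ 28.5536°
(Since b ≤ a we need B ≤ A, so the obtuse alternative 180° − 28.5536° ≈ 151.446° is rejected.)

B = 28.55°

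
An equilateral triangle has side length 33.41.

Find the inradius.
r = Area/s with s the semi-perimeter.
Area = (√3/4)·33.41² = (√3/4)·1116.2281 ≈ 0.433013·1116.2281 ≈ 483.341
s = 3·33.41/2 = 50.115
r ≈ 483.341/50.115 ≈ 9.64464
(Equivalently r = side/(2√3) = 33.41/3.4641 ≈ 9.64464.)

r = 9.645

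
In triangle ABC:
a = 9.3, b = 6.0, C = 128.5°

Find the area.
Two sides and the included angle (SAS): A = ½·a·b·sin(C) = ½·9.3·6.0·sin(128.5°)
sin(128.5°) ≈ 0.782608
A ≈ ½·55.8·0.782608 = 27.9·0.782608 ≈ 21.8348

Area = 21.83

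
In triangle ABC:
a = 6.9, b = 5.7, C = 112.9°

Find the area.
Two sides and the included angle (SAS): A = ½·a·b·sin(C) = ½·6.9·5.7·sin(112.9°)
sin(112.9°) ≈ 0.921185
A ≈ ½·39.33·0.921185 = 19.665·0.921185 ≈ 18.1151

Area = 18.12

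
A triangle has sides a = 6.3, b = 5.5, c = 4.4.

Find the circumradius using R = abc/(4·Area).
First find the area with Heron's formula.
s = (6.3 + 5.5 + 4.4)/2 = 8.1
Area = √(s(s−a)(s−b)(s−c)) = √(8.1·1.8·2.6·3.7) ≈ √140.26 ≈ 11.8431
abc = 6.3·5.5·4.4 = 152.46
R = abc/(4·Area) ≈ 152.46/(4·11.8431) = 152.46/47.3725 ≈ 3.21832

R = 3.218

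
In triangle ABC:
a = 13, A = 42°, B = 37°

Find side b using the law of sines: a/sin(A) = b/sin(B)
a/sin(A) = b/sin(B)  ⇒  b = a·sin(B)/sin(A) = 13·sin(37°)/sin(42°)
sin(37°) ≈ 0.601815, sin(42°) ≈ 0.669131
b ≈ 13·0.601815/0.669131 ≈ 7.8236/0.669131 ≈ 11.6922

b = 11.69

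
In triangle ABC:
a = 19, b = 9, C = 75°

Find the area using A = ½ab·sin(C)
A = ½·a·b·sin(C) = ½·19·9·sin(75°)
sin(75°) ≈ 0.965926
A ≈ ½·171·0.965926 = 85.5·0.965926 ≈ 82.5867

Area = 82.59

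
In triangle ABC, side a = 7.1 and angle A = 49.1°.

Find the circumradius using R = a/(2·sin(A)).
R = a/(2·sin(A)) = 7.1/(2·sin(49.1°))
sin(49.1°) ≈ 0.755853
R ≈ 7.1/(2·0.755853) = 7.1/1.51171 ≈ 4.69668

R = 4.697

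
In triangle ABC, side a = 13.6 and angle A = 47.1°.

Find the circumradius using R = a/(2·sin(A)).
R = a/(2·sin(A)) = 13.6/(2·sin(47.1°))
sin(47.1°) ≈ 0.732543
R ≈ 13.6/(2·0.732543) = 13.6/1.46509 ≈ 9.28273

R = 9.283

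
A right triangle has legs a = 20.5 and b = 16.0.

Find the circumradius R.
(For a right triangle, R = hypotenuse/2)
Hypotenuse c = √(a² + b²) = √(420.25 + 256) = √676.25 ≈ 26.0048
R = c/2 ≈ 26.0048/2 ≈ 13.0024

R = 13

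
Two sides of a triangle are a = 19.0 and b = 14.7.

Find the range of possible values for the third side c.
Triangle inequality: |a − b| < c < a + b
|a − b| = |19.0 − 14.7| = 4.3
a + b = 19.0 + 14.7 = 33.7

4.3 < c < 33.7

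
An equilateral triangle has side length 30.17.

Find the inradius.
r = Area/s with s the semi-perimeter.
Area = (√3/4)·30.17² = (√3/4)·910.2289 ≈ 0.433013·910.2289 ≈ 394.141
s = 3·30.17/2 = 45.255
r ≈ 394.141/45.255 ≈ 8.70933
(Equivalently r = side/(2√3) = 30.17/3.4641 ≈ 8.70933.)

r = 8.709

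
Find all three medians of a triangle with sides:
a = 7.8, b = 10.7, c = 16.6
Median formula: m_a = ½√(2b² + 2c² − a²) (and cyclically). a² = 60.84, b² = 114.49, c² = 275.56.
m_a = ½√(2·114.49 + 2·275.56 − 60.84) = ½√719.26 ≈ ½·26.819 ≈ 13.4095
m_b = ½√(2·60.84 + 2·275.56 − 114.49) = ½√558.31 ≈ ½·23.6286 ≈ 11.8143
m_c = ½√(2·60.84 + 2·114.49 − 275.56) = ½√75.1 ≈ ½·8.66603 ≈ 4.33301

m_a = 13.41, m_b = 11.81, m_c = 4.333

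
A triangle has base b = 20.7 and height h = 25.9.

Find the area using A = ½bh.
A = ½·b·h = ½·20.7·25.9 = ½·536.13 = 268.065

Area = 268.065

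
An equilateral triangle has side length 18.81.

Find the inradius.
r = Area/s with s the semi-perimeter.
Area = (√3/4)·18.81² = (√3/4)·353.8161 ≈ 0.433013·353.8161 ≈ 153.207
s = 3·18.81/2 = 28.215
r ≈ 153.207/28.215 ≈ 5.42998
(Equivalently r = side/(2√3) = 18.81/3.4641 ≈ 5.42998.)

r = 5.43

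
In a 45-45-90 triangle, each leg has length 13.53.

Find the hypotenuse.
In a 45-45-90 triangle the sides are in ratio 1 : 1 : √2, so hypotenuse = leg·√2.
Hypotenuse = 13.53·√2 ≈ 13.53·1.41421 ≈ 19.1343

Hypotenuse = 13.53√2 = 19.13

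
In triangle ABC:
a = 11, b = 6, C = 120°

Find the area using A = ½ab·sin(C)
A = ½·a·b·sin(C) = ½·11·6·sin(120°)
sin(120°) ≈ 0.866025
A ≈ ½·66·0.866025 = 33·0.866025 ≈ 28.5788

Area = 28.58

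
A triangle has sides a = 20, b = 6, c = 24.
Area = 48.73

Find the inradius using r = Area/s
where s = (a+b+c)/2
s = (20 + 6 + 24)/2 = 50/2 = 25
r = Area/s = 48.73/25 ≈ 1.9492

r = 1.949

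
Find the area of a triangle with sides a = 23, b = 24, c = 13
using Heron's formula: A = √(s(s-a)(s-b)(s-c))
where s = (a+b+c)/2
s = (23 + 24 + 13)/2 = 60/2 = 30
s − a = 7, s − b = 6, s − c = 17
s(s−a)(s−b)(s−c) = 30·7·6·17 = 21420
Area = √21420 ≈ 146.356

s = 30.0, Area = 146.4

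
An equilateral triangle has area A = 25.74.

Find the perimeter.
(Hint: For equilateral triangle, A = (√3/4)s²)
A = (√3/4)s²  ⇒  s² = 4A/√3 = 4·25.74/√3 = 102.96/1.73205 ≈ 59.444
s ≈ √59.444 ≈ 7.70999
Perimeter = 3s ≈ 3·7.70999 ≈ 23.13

Perimeter = 23.13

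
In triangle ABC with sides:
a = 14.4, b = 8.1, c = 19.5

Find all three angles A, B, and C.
Law of cosines for each angle (a² = 207.36, b² = 65.61, c² = 380.25):
cos(A) = (b² + c² − a²)/(2bc) = (65.61 + 380.25 − 207.36)/(2·8.1·19.5) = 238.5/315.9 ≈ 0.754986  ⇒  A ≈ 40.9759°
cos(B) = (a² + c² − b²)/(2ac) = (207.36 + 380.25 − 65.61)/(2·14.4·19.5) = 522/561.6 ≈ 0.929487  ⇒  B ≈ 21.645°
cos(C) = (a² + b² − c²)/(2ab) = (207.36 + 65.61 − 380.25)/(2·14.4·8.1) = -107.28/233.28 ≈ -0.459877  ⇒  C ≈ 117.379°
Check: A + B + C ≈ 180°

A = 40.98°, B = 21.64°, C = 117.4°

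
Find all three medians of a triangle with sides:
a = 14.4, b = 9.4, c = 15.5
Median formula: m_a = ½√(2b² + 2c² − a²) (and cyclically). a² = 207.36, b² = 88.36, c² = 240.25.
m_a = ½√(2·88.36 + 2·240.25 − 207.36) = ½√449.86 ≈ ½·21.2099 ≈ 10.605
m_b = ½√(2·207.36 + 2·240.25 − 88.36) = ½√806.86 ≈ ½·28.4053 ≈ 14.2026
m_c = ½√(2·207.36 + 2·88.36 − 240.25) = ½√351.19 ≈ ½·18.7401 ≈ 9.37003

m_a = 10.6, m_b = 14.2, m_c = 9.37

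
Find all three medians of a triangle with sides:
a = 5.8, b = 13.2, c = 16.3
Median formula: m_a = ½√(2b² + 2c² − a²) (and cyclically). a² = 33.64, b² = 174.24, c² = 265.69.
m_a = ½√(2·174.24 + 2·265.69 − 33.64) = ½√846.22 ≈ ½·29.0899 ≈ 14.5449
m_b = ½√(2·33.64 + 2·265.69 − 174.24) = ½√424.42 ≈ ½·20.6015 ≈ 10.3007
m_c = ½√(2·33.64 + 2·174.24 − 265.69) = ½√150.07 ≈ ½·12.2503 ≈ 6.12515

m_a = 14.54, m_b = 10.3, m_c = 6.125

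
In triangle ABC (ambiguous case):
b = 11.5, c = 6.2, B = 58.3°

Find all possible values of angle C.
b/sin(B) = c/sin(C)  ⇒  sin(C) = c·sin(B)/b = 6.2·sin(58.3°)/11.5
sin(58.3°) ≈ 0.850811
sin(C) ≈ 6.2·0.850811/11.5 ≈ 5.27503/11.5 ≈ 0.458698
Candidate 1: C₁ = arcsin(0.458698) ≈ 27.3031°  →  A = 180° − 58.3° − 27.3031° ≈ 94.3969° > 0, valid
Candidate 2: C₂ = 180° − C₁ ≈ 152.697°  →  A = 180° − 58.3° − 152.697° ≈ -30.9969° ≤ 0, not a valid triangle

C = 27.3° (one solution)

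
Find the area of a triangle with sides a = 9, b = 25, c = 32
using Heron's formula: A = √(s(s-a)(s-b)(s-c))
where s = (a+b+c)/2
s = (9 + 25 + 32)/2 = 66/2 = 33
s − a = 24, s − b = 8, s − c = 1
s(s−a)(s−b)(s−c) = 33·24·8·1 = 6336
Area = √6336 ≈ 79.599

s = 33.0, Area = 79.6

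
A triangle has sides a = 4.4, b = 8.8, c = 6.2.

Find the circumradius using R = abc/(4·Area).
First find the area with Heron's formula.
s = (4.4 + 8.8 + 6.2)/2 = 9.7
Area = √(s(s−a)(s−b)(s−c)) = √(9.7·5.3·0.9·3.5) ≈ √161.941 ≈ 12.7256
abc = 4.4·8.8·6.2 = 240.064
R = abc/(4·Area) ≈ 240.064/(4·12.7256) = 240.064/50.9025 ≈ 4.71615

R = 4.716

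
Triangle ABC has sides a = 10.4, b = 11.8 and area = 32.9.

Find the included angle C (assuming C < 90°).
Area = ½·a·b·sin(C)  ⇒  sin(C) = 2·Area/(a·b) = 2·32.9/(10.4·11.8) = 65.8/122.72 ≈ 0.53618
C = arcsin(0.53618) ≈ 32.424° (taking the acute solution since C < 90°)

C = 32.42°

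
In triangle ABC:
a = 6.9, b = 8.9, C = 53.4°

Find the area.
Two sides and the included angle (SAS): A = ½·a·b·sin(C) = ½·6.9·8.9·sin(53.4°)
sin(53.4°) ≈ 0.802817
A ≈ ½·61.41·0.802817 = 30.705·0.802817 ≈ 24.6505

Area = 24.65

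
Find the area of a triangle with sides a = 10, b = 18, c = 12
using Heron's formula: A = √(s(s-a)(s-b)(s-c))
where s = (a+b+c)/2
s = (10 + 18 + 12)/2 = 40/2 = 20
s − a = 10, s − b = 2, s − c = 8
s(s−a)(s−b)(s−c) = 20·10·2·8 = 3200
Area = √3200 ≈ 56.5685

s = 20.0, Area = 56.57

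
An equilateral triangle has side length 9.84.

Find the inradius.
r = Area/s with s the semi-perimeter.
Area = (√3/4)·9.84² = (√3/4)·96.8256 ≈ 0.433013·96.8256 ≈ 41.9267
s = 3·9.84/2 = 14.76
r ≈ 41.9267/14.76 ≈ 2.84056
(Equivalently r = side/(2√3) = 9.84/3.4641 ≈ 2.84056.)

r = 2.841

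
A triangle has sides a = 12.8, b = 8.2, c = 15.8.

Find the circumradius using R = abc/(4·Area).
First find the area with Heron's formula.
s = (12.8 + 8.2 + 15.8)/2 = 18.4
Area = √(s(s−a)(s−b)(s−c)) = √(18.4·5.6·10.2·2.6) ≈ √2732.62 ≈ 52.2745
abc = 12.8·8.2·15.8 = 1658.368
R = abc/(4·Area) ≈ 1658.368/(4·52.2745) = 1658.368/209.098 ≈ 7.93106

R = 7.931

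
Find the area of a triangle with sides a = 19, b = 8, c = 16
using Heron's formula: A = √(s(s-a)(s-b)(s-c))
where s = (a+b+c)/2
s = (19 + 8 + 16)/2 = 43/2 = 21.5
s − a = 2.5, s − b = 13.5, s − c = 5.5
s(s−a)(s−b)(s−c) = 21.5·2.5·13.5·5.5 = 3990.9375
Area = √3990.9375 ≈ 63.1739

s = 21.5, Area = 63.17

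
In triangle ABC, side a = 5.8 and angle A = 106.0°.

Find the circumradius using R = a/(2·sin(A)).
R = a/(2·sin(A)) = 5.8/(2·sin(106.0°))
sin(106.0°) ≈ 0.961262
R ≈ 5.8/(2·0.961262) = 5.8/1.92252 ≈ 3.01687

R = 3.017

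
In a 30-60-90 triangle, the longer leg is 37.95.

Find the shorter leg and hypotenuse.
In a 30-60-90 triangle the sides are in ratio 1 : √3 : 2, so short leg = long leg/√3 and hypotenuse = 2·(short leg).
Short leg = 37.95/√3 ≈ 37.95/1.73205 ≈ 21.9104
Hypotenuse = 2·21.9104 ≈ 43.8209

Short leg = 21.91, Hypotenuse = 43.82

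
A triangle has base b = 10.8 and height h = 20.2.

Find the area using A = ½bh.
A = ½·b·h = ½·10.8·20.2 = ½·218.16 = 109.08

Area = 109.08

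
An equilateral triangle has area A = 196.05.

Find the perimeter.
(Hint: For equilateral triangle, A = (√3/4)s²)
A = (√3/4)s²  ⇒  s² = 4A/√3 = 4·196.05/√3 = 784.2/1.73205 ≈ 452.758
s ≈ √452.758 ≈ 21.2781
Perimeter = 3s ≈ 3·21.2781 ≈ 63.8343

Perimeter = 63.83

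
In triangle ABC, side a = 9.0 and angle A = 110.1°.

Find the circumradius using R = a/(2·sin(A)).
R = a/(2·sin(A)) = 9.0/(2·sin(110.1°))
sin(110.1°) ≈ 0.939094
R ≈ 9.0/(2·0.939094) = 9.0/1.87819 ≈ 4.79185

R = 4.792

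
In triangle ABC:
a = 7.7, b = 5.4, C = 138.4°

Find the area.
Two sides and the included angle (SAS): A = ½·a·b·sin(C) = ½·7.7·5.4·sin(138.4°)
sin(138.4°) ≈ 0.663926
A ≈ ½·41.58·0.663926 = 20.79·0.663926 ≈ 13.803

Area = 13.8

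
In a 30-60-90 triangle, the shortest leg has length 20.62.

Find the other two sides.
In a 30-60-90 triangle the sides are in ratio 1 : √3 : 2 (short leg : long leg : hypotenuse).
Long leg = 20.62·√3 ≈ 20.62·1.73205 ≈ 35.7149
Hypotenuse = 2·20.62 = 41.24

Long leg = 20.62√3 = 35.71, Hypotenuse = 41.24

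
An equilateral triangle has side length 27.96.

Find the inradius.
r = Area/s with s the semi-perimeter.
Area = (√3/4)·27.96² = (√3/4)·781.7616 ≈ 0.433013·781.7616 ≈ 338.513
s = 3·27.96/2 = 41.94
r ≈ 338.513/41.94 ≈ 8.07136
(Equivalently r = side/(2√3) = 27.96/3.4641 ≈ 8.07136.)

r = 8.071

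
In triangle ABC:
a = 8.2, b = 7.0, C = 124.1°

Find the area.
Two sides and the included angle (SAS): A = ½·a·b·sin(C) = ½·8.2·7.0·sin(124.1°)
sin(124.1°) ≈ 0.82806
A ≈ ½·57.4·0.82806 = 28.7·0.82806 ≈ 23.7653

Area = 23.77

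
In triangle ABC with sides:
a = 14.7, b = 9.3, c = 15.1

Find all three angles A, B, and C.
Law of cosines for each angle (a² = 216.09, b² = 86.49, c² = 228.01):
cos(A) = (b² + c² − a²)/(2bc) = (86.49 + 228.01 − 216.09)/(2·9.3·15.1) = 98.41/280.86 ≈ 0.350388  ⇒  A ≈ 69.4889°
cos(B) = (a² + c² − b²)/(2ac) = (216.09 + 228.01 − 86.49)/(2·14.7·15.1) = 357.61/443.94 ≈ 0.805537  ⇒  B ≈ 36.3379°
cos(C) = (a² + b² − c²)/(2ab) = (216.09 + 86.49 − 228.01)/(2·14.7·9.3) = 74.57/273.42 ≈ 0.272731  ⇒  C ≈ 74.1732°
Check: A + B + C ≈ 180°

A = 69.49°, B = 36.34°, C = 74.17°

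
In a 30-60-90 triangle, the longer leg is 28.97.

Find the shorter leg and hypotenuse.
In a 30-60-90 triangle the sides are in ratio 1 : √3 : 2, so short leg = long leg/√3 and hypotenuse = 2·(short leg).
Short leg = 28.97/√3 ≈ 28.97/1.73205 ≈ 16.7258
Hypotenuse = 2·16.7258 ≈ 33.4517

Short leg = 16.73, Hypotenuse = 33.45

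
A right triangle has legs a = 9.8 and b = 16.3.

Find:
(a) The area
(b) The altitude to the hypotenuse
(a) The legs are perpendicular, so Area = ½·a·b = ½·9.8·16.3 = ½·159.74 = 79.87
(b) Hypotenuse c = √(a² + b²) = √(96.04 + 265.69) = √361.73 ≈ 19.0192
    Area = ½·c·h_c  ⇒  h_c = 2·Area/c = 159.74/19.0192 ≈ 8.39888

Area = 79.87, h_c = 8.399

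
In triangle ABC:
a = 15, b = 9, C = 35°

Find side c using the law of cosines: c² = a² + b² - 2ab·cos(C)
c² = 15² + 9² − 2·15·9·cos(35°)
cos(35°) ≈ 0.819152
c² ≈ 225 + 81 − 270·(0.819152) ≈ 306 − 221.171 ≈ 84.8289
c ≈ √84.8289 ≈ 9.21026

c = 9.21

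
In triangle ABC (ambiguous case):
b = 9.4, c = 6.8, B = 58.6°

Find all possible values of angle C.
b/sin(B) = c/sin(C)  ⇒  sin(C) = c·sin(B)/b = 6.8·sin(58.6°)/9.4
sin(58.6°) ≈ 0.853551
sin(C) ≈ 6.8·0.853551/9.4 ≈ 5.80415/9.4 ≈ 0.617462
Candidate 1: C₁ = arcsin(0.617462) ≈ 38.1311°  →  A = 180° − 58.6° − 38.1311° ≈ 83.2689° > 0, valid
Candidate 2: C₂ = 180° − C₁ ≈ 141.869°  →  A = 180° − 58.6° − 141.869° ≈ -20.4689° ≤ 0, not a valid triangle

C = 38.13° (one solution)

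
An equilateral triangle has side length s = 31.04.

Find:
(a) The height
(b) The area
(a) The height splits the triangle into two 30-60-90 halves: h = s·√3/2 = 31.04·1.73205/2 ≈ 53.7629/2 ≈ 26.8814
(b) Area = (√3/4)·s² = (√3/4)·31.04² = (√3/4)·963.4816 ≈ 0.433013·963.4816 ≈ 417.2

Height = 26.88, Area = 417.2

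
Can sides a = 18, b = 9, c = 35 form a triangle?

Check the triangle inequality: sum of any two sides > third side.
a + b vs c: 18 + 9 = 27 ≤ 35  ✗
a + c vs b: 18 + 35 = 53 > 9  ✓
b + c vs a: 9 + 35 = 44 > 18  ✓

No: 18 + 9 = 27 is not > 35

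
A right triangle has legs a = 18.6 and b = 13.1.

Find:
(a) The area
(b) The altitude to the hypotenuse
(a) The legs are perpendicular, so Area = ½·a·b = ½·18.6·13.1 = ½·243.66 = 121.83
(b) Hypotenuse c = √(a² + b²) = √(345.96 + 171.61) = √517.57 ≈ 22.7502
    Area = ½·c·h_c  ⇒  h_c = 2·Area/c = 243.66/22.7502 ≈ 10.7103

Area = 121.83, h_c = 10.71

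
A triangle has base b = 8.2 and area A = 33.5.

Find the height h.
A = ½·b·h  ⇒  h = 2A/b = 2·33.5/8.2 = 67/8.2 ≈ 8.17073

h = 8.171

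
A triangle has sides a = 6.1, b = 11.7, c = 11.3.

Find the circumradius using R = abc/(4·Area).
First find the area with Heron's formula.
s = (6.1 + 11.7 + 11.3)/2 = 14.55
Area = √(s(s−a)(s−b)(s−c)) = √(14.55·8.45·2.85·3.25) ≈ √1138.8 ≈ 33.7461
abc = 6.1·11.7·11.3 = 806.481
R = abc/(4·Area) ≈ 806.481/(4·33.7461) = 806.481/134.985 ≈ 5.97462

R = 5.975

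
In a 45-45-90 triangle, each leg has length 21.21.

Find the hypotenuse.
In a 45-45-90 triangle the sides are in ratio 1 : 1 : √2, so hypotenuse = leg·√2.
Hypotenuse = 21.21·√2 ≈ 21.21·1.41421 ≈ 29.9955

Hypotenuse = 21.21√2 = 30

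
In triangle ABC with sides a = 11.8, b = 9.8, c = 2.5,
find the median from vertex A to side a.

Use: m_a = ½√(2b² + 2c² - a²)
m_a = ½√(2·9.8² + 2·2.5² − 11.8²) = ½√(2·96.04 + 2·6.25 − 139.24) = ½√(192.08 + 12.5 − 139.24) = ½√65.34
√65.34 ≈ 8.08332, so m_a ≈ 4.04166

m_a = 4.042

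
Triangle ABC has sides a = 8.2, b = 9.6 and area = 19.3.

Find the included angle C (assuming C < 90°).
Area = ½·a·b·sin(C)  ⇒  sin(C) = 2·Area/(a·b) = 2·19.3/(8.2·9.6) = 38.6/78.72 ≈ 0.490346
C = arcsin(0.490346) ≈ 29.3633° (taking the acute solution since C < 90°)

C = 29.36°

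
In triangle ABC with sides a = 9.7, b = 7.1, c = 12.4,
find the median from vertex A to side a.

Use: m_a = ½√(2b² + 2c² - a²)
m_a = ½√(2·7.1² + 2·12.4² − 9.7²) = ½√(2·50.41 + 2·153.76 − 94.09) = ½√(100.82 + 307.52 − 94.09) = ½√314.25
√314.25 ≈ 17.7271, so m_a ≈ 8.86355

m_a = 8.864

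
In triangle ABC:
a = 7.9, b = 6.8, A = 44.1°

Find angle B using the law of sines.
a/sin(A) = b/sin(B)  ⇒  sin(B) = b·sin(A)/a = 6.8·sin(44.1°)/7.9
sin(44.1°) ≈ 0.695913
sin(B) ≈ 6.8·0.695913/7.9 ≈ 4.73221/7.9 ≈ 0.599014
B = arcsin(0.599014) ≈ 36.7993°
(Since b ≤ a we need B ≤ A, so the obtuse alternative 180° − 36.7993° ≈ 143.201° is rejected.)

B = 36.8°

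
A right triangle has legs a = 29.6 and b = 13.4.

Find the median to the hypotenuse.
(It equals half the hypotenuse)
Hypotenuse c = √(a² + b²) = √(876.16 + 179.56) = √1055.72 ≈ 32.4918
Median to hypotenuse = c/2 ≈ 32.4918/2 ≈ 16.2459

Median = 16.25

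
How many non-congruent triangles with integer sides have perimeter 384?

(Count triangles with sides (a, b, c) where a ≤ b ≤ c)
Let a ≤ b ≤ c with a + b + c = 384. The only binding inequality is a + b > c, i.e. 384 − c > c, so c < 384/2; and c ≥ 384/3 since c is the largest side.
So 128 ≤ c ≤ 191. For each c, b runs from ⌈(384 − c)/2⌉ up to c (then a = 384 − b − c satisfies 1 ≤ a ≤ b automatically), giving c − ⌈(384 − c)/2⌉ + 1 choices.
Summing over c: 1 + 2 + 4 + 5 + … + 94 + 95  (64 terms, c = 128, …, 191) = 3072
Check (closed form: nearest integer to p²/48 for even p, (p+3)²/48 for odd p): 384²/48 = 147456/48 ≈ 3072.00 → 3072

3072 triangles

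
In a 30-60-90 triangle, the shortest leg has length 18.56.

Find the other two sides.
In a 30-60-90 triangle the sides are in ratio 1 : √3 : 2 (short leg : long leg : hypotenuse).
Long leg = 18.56·√3 ≈ 18.56·1.73205 ≈ 32.1469
Hypotenuse = 2·18.56 = 37.12

Long leg = 18.56√3 = 32.15, Hypotenuse = 37.12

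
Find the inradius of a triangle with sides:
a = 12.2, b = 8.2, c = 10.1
r = Area/s where s is the semi-perimeter.
s = (12.2 + 8.2 + 10.1)/2 = 30.5/2 = 15.25
Area = √(s(s−a)(s−b)(s−c)) = √(15.25·3.05·7.05·5.15) ≈ √1688.75 ≈ 41.0944
r ≈ 41.0944/15.25 ≈ 2.69472

r = 2.695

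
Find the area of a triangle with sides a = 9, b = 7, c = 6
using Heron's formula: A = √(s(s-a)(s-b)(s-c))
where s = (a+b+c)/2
s = (9 + 7 + 6)/2 = 22/2 = 11
s − a = 2, s − b = 4, s − c = 5
s(s−a)(s−b)(s−c) = 11·2·4·5 = 440
Area = √440 ≈ 20.9762

s = 11.0, Area = 20.98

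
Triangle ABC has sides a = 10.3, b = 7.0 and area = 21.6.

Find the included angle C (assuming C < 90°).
Area = ½·a·b·sin(C)  ⇒  sin(C) = 2·Area/(a·b) = 2·21.6/(10.3·7.0) = 43.2/72.1 ≈ 0.599168
C = arcsin(0.599168) ≈ 36.8103° (taking the acute solution since C < 90°)

C = 36.81°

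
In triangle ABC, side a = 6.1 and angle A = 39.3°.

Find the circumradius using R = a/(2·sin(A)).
R = a/(2·sin(A)) = 6.1/(2·sin(39.3°))
sin(39.3°) ≈ 0.633381
R ≈ 6.1/(2·0.633381) = 6.1/1.26676 ≈ 4.81543

R = 4.815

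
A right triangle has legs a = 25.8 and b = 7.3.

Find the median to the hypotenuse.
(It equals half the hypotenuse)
Hypotenuse c = √(a² + b²) = √(665.64 + 53.29) = √718.93 ≈ 26.8129
Median to hypotenuse = c/2 ≈ 26.8129/2 ≈ 13.4064

Median = 13.41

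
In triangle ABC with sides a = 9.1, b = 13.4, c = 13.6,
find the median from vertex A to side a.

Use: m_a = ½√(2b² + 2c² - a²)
m_a = ½√(2·13.4² + 2·13.6² − 9.1²) = ½√(2·179.56 + 2·184.96 − 82.81) = ½√(359.12 + 369.92 − 82.81) = ½√646.23
√646.23 ≈ 25.4211, so m_a ≈ 12.7105

m_a = 12.71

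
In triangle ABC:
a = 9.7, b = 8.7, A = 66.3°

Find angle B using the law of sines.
a/sin(A) = b/sin(B)  ⇒  sin(B) = b·sin(A)/a = 8.7·sin(66.3°)/9.7
sin(66.3°) ≈ 0.915663
sin(B) ≈ 8.7·0.915663/9.7 ≈ 7.96626/9.7 ≈ 0.821264
B = arcsin(0.821264) ≈ 55.2116°
(Since b ≤ a we need B ≤ A, so the obtuse alternative 180° − 55.2116° ≈ 124.788° is rejected.)

B = 55.21°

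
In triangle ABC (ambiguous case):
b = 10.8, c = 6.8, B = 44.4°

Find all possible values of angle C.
b/sin(B) = c/sin(C)  ⇒  sin(C) = c·sin(B)/b = 6.8·sin(44.4°)/10.8
sin(44.4°) ≈ 0.699663
sin(C) ≈ 6.8·0.699663/10.8 ≈ 4.75771/10.8 ≈ 0.440529
Candidate 1: C₁ = arcsin(0.440529) ≈ 26.1376°  →  A = 180° − 44.4° − 26.1376° ≈ 109.462° > 0, valid
Candidate 2: C₂ = 180° − C₁ ≈ 153.862°  →  A = 180° − 44.4° − 153.862° ≈ -18.2624° ≤ 0, not a valid triangle

C = 26.14° (one solution)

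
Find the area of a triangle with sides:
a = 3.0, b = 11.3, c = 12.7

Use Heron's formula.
s = (3.0 + 11.3 + 12.7)/2 = 27/2 = 13.5
s − a = 10.5, s − b = 2.2, s − c = 0.8
s(s−a)(s−b)(s−c) = 13.5·10.5·2.2·0.8 ≈ 249.48
Area = √249.48 ≈ 15.7949

Area = 15.79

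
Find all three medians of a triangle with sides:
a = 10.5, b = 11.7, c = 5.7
Median formula: m_a = ½√(2b² + 2c² − a²) (and cyclically). a² = 110.25, b² = 136.89, c² = 32.49.
m_a = ½√(2·136.89 + 2·32.49 − 110.25) = ½√228.51 ≈ ½·15.1165 ≈ 7.55827
m_b = ½√(2·110.25 + 2·32.49 − 136.89) = ½√148.59 ≈ ½·12.1897 ≈ 6.09487
m_c = ½√(2·110.25 + 2·136.89 − 32.49) = ½√461.79 ≈ ½·21.4893 ≈ 10.7446

m_a = 7.558, m_b = 6.095, m_c = 10.74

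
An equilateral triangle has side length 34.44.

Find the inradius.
r = Area/s with s the semi-perimeter.
Area = (√3/4)·34.44² = (√3/4)·1186.1136 ≈ 0.433013·1186.1136 ≈ 513.602
s = 3·34.44/2 = 51.66
r ≈ 513.602/51.66 ≈ 9.94197
(Equivalently r = side/(2√3) = 34.44/3.4641 ≈ 9.94197.)

r = 9.942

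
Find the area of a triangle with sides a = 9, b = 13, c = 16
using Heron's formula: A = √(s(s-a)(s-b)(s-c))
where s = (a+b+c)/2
s = (9 + 13 + 16)/2 = 38/2 = 19
s − a = 10, s − b = 6, s − c = 3
s(s−a)(s−b)(s−c) = 19·10·6·3 = 3420
Area = √3420 ≈ 58.4808

s = 19.0, Area = 58.48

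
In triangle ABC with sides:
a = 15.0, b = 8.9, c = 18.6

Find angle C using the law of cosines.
c² = a² + b² − 2ab·cos(C)  ⇒  cos(C) = (a² + b² − c²)/(2ab)
cos(C) = (15.0² + 8.9² − 18.6²)/(2·15.0·8.9) = (225 + 79.21 − 345.96)/267 = -41.75/267 ≈ -0.156367
C = arccos(-0.156367) ≈ 98.9961°

C = 99°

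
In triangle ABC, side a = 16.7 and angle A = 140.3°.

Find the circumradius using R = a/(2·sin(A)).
R = a/(2·sin(A)) = 16.7/(2·sin(140.3°))
sin(140.3°) ≈ 0.638768
R ≈ 16.7/(2·0.638768) = 16.7/1.27754 ≈ 13.072

R = 13.07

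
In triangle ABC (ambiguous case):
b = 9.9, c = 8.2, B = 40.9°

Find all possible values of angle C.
b/sin(B) = c/sin(C)  ⇒  sin(C) = c·sin(B)/b = 8.2·sin(40.9°)/9.9
sin(40.9°) ≈ 0.654741
sin(C) ≈ 8.2·0.654741/9.9 ≈ 5.36887/9.9 ≈ 0.542311
Candidate 1: C₁ = arcsin(0.542311) ≈ 32.8411°  →  A = 180° − 40.9° − 32.8411° ≈ 106.259° > 0, valid
Candidate 2: C₂ = 180° − C₁ ≈ 147.159°  →  A = 180° − 40.9° − 147.159° ≈ -8.0589° ≤ 0, not a valid triangle

C = 32.84° (one solution)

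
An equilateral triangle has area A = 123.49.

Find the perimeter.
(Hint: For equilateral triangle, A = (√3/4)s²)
A = (√3/4)s²  ⇒  s² = 4A/√3 = 4·123.49/√3 = 493.96/1.73205 ≈ 285.188
s ≈ √285.188 ≈ 16.8875
Perimeter = 3s ≈ 3·16.8875 ≈ 50.6625

Perimeter = 50.66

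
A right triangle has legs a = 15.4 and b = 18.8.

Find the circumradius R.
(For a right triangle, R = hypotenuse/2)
Hypotenuse c = √(a² + b²) = √(237.16 + 353.44) = √590.6 ≈ 24.3023
R = c/2 ≈ 24.3023/2 ≈ 12.1511

R = 12.15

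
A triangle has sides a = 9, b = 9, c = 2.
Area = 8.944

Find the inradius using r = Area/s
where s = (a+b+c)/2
s = (9 + 9 + 2)/2 = 20/2 = 10
r = Area/s = 8.944/10 ≈ 0.8944

r = 0.8944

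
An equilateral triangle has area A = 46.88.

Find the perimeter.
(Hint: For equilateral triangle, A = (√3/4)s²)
A = (√3/4)s²  ⇒  s² = 4A/√3 = 4·46.88/√3 = 187.52/1.73205 ≈ 108.265
s ≈ √108.265 ≈ 10.405
Perimeter = 3s ≈ 3·10.405 ≈ 31.2151

Perimeter = 31.22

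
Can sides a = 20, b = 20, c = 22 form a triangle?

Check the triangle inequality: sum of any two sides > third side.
a + b vs c: 20 + 20 = 40 > 22  ✓
a + c vs b: 20 + 22 = 42 > 20  ✓
b + c vs a: 20 + 22 = 42 > 20  ✓

Yes, triangle inequality satisfied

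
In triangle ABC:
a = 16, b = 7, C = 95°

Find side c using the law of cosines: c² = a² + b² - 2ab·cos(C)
c² = 16² + 7² − 2·16·7·cos(95°)
cos(95°) ≈ -0.0871557
c² ≈ 256 + 49 − 224·(-0.0871557) ≈ 305 + 19.5229 ≈ 324.523
c ≈ √324.523 ≈ 18.0145

c = 18.01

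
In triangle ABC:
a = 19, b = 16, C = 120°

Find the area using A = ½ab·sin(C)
A = ½·a·b·sin(C) = ½·19·16·sin(120°)
sin(120°) ≈ 0.866025
A ≈ ½·304·0.866025 = 152·0.866025 ≈ 131.636

Area = 131.6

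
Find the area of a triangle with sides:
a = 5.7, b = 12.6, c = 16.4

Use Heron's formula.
s = (5.7 + 12.6 + 16.4)/2 = 34.7/2 = 17.35
s − a = 11.65, s − b = 4.75, s − c = 0.95
s(s−a)(s−b)(s−c) = 17.35·11.65·4.75·0.95 ≈ 912.1
Area = √912.1 ≈ 30.201

Area = 30.2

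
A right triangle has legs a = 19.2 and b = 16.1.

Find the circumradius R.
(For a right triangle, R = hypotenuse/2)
Hypotenuse c = √(a² + b²) = √(368.64 + 259.21) = √627.85 ≈ 25.0569
R = c/2 ≈ 25.0569/2 ≈ 12.5285

R = 12.53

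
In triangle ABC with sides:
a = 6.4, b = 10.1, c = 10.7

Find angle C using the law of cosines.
c² = a² + b² − 2ab·cos(C)  ⇒  cos(C) = (a² + b² − c²)/(2ab)
cos(C) = (6.4² + 10.1² − 10.7²)/(2·6.4·10.1) = (40.96 + 102.01 − 114.49)/129.28 = 28.48/129.28 ≈ 0.220297
C = arccos(0.220297) ≈ 77.2735°

C = 77.27°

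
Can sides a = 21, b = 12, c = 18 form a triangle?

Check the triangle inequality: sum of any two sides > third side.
a + b vs c: 21 + 12 = 33 > 18  ✓
a + c vs b: 21 + 18 = 39 > 12  ✓
b + c vs a: 12 + 18 = 30 > 21  ✓

Yes, triangle inequality satisfied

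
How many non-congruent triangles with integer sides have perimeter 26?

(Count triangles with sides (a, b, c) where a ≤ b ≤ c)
Let a ≤ b ≤ c with a + b + c = 26. The only binding inequality is a + b > c, i.e. 26 − c > c, so c < 26/2; and c ≥ 26/3 since c is the largest side.
So 9 ≤ c ≤ 12. For each c, b runs from ⌈(26 − c)/2⌉ up to c (then a = 26 − b − c satisfies 1 ≤ a ≤ b automatically), giving c − ⌈(26 − c)/2⌉ + 1 choices.
Summing over c: 1 + 3 + 4 + 6 = 14
Check (closed form: nearest integer to p²/48 for even p, (p+3)²/48 for odd p): 26²/48 = 676/48 ≈ 14.08 → 14

14 triangles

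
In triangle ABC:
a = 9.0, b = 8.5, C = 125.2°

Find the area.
Two sides and the included angle (SAS): A = ½·a·b·sin(C) = ½·9.0·8.5·sin(125.2°)
sin(125.2°) ≈ 0.817145
A ≈ ½·76.5·0.817145 = 38.25·0.817145 ≈ 31.2558

Area = 31.26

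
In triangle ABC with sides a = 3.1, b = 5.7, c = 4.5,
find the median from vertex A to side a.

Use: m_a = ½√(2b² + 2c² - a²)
m_a = ½√(2·5.7² + 2·4.5² − 3.1²) = ½√(2·32.49 + 2·20.25 − 9.61) = ½√(64.98 + 40.5 − 9.61) = ½√95.87
√95.87 ≈ 9.79132, so m_a ≈ 4.89566

m_a = 4.896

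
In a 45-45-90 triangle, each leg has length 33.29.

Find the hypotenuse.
In a 45-45-90 triangle the sides are in ratio 1 : 1 : √2, so hypotenuse = leg·√2.
Hypotenuse = 33.29·√2 ≈ 33.29·1.41421 ≈ 47.0792

Hypotenuse = 33.29√2 = 47.08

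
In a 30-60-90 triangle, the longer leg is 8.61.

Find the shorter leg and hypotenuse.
In a 30-60-90 triangle the sides are in ratio 1 : √3 : 2, so short leg = long leg/√3 and hypotenuse = 2·(short leg).
Short leg = 8.61/√3 ≈ 8.61/1.73205 ≈ 4.97099
Hypotenuse = 2·4.97099 ≈ 9.94197

Short leg = 4.971, Hypotenuse = 9.942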